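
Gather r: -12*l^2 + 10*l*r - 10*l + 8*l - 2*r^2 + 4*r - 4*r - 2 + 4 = -12*l^2 + 10*l*r - 2*l - 2*r^2 + 2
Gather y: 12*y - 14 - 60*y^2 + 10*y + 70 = -60*y^2 + 22*y + 56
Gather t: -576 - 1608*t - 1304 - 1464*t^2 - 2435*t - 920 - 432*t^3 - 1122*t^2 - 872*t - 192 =-432*t^3 - 2586*t^2 - 4915*t - 2992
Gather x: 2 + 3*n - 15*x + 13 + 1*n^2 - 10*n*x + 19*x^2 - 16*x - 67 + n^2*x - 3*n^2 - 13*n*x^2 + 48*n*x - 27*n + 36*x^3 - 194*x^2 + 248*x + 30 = -2*n^2 - 24*n + 36*x^3 + x^2*(-13*n - 175) + x*(n^2 + 38*n + 217) - 22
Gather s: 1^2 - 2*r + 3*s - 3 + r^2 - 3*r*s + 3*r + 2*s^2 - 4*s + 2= r^2 + r + 2*s^2 + s*(-3*r - 1)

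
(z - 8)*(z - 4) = z^2 - 12*z + 32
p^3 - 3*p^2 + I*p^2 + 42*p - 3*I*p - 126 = (p - 3)*(p - 6*I)*(p + 7*I)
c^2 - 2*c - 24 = (c - 6)*(c + 4)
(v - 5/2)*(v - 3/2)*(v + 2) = v^3 - 2*v^2 - 17*v/4 + 15/2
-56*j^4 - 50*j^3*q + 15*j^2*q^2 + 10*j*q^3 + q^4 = (-2*j + q)*(j + q)*(4*j + q)*(7*j + q)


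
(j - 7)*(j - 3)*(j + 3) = j^3 - 7*j^2 - 9*j + 63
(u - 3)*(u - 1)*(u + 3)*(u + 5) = u^4 + 4*u^3 - 14*u^2 - 36*u + 45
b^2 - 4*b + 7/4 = (b - 7/2)*(b - 1/2)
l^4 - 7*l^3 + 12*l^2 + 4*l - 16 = (l - 4)*(l - 2)^2*(l + 1)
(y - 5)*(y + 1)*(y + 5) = y^3 + y^2 - 25*y - 25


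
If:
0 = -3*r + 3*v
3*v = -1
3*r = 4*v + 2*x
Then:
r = -1/3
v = -1/3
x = 1/6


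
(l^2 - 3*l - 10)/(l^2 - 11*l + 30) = (l + 2)/(l - 6)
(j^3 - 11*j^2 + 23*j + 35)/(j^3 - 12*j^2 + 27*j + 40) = (j - 7)/(j - 8)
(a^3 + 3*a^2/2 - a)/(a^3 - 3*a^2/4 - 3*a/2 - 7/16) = 8*a*(-2*a^2 - 3*a + 2)/(-16*a^3 + 12*a^2 + 24*a + 7)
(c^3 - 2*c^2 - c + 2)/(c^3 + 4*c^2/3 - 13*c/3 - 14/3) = 3*(c - 1)/(3*c + 7)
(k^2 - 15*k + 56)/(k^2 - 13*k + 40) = (k - 7)/(k - 5)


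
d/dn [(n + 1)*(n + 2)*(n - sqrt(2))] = 3*n^2 - 2*sqrt(2)*n + 6*n - 3*sqrt(2) + 2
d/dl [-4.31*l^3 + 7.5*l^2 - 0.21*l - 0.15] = -12.93*l^2 + 15.0*l - 0.21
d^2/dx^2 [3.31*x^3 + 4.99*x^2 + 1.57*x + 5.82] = 19.86*x + 9.98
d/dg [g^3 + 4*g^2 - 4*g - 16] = 3*g^2 + 8*g - 4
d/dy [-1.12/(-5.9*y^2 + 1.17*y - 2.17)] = (1.3104 - 13.216*y)/(5.9*y^2 - 1.17*y + 2.17)^2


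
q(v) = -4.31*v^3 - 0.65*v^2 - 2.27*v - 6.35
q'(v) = -12.93*v^2 - 1.3*v - 2.27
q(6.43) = -1193.62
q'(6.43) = -545.22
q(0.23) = -6.96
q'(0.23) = -3.25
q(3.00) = -135.38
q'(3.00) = -122.54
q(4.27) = -363.45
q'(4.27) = -243.57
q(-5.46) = 688.21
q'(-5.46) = -380.64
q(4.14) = -332.72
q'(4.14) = -229.27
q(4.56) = -438.89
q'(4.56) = -277.06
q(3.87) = -274.68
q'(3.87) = -200.95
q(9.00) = -3221.42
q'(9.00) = -1061.30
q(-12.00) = 7374.97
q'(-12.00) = -1848.59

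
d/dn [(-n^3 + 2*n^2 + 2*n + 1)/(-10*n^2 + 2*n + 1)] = n*(10*n^3 - 4*n^2 + 21*n + 24)/(100*n^4 - 40*n^3 - 16*n^2 + 4*n + 1)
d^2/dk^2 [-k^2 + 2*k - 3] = -2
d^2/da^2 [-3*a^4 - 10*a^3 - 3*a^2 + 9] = -36*a^2 - 60*a - 6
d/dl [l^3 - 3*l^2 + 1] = 3*l*(l - 2)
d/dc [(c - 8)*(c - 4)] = 2*c - 12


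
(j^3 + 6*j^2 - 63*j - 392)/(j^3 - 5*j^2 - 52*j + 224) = (j + 7)/(j - 4)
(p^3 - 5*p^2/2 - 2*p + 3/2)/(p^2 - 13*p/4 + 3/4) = 2*(2*p^2 + p - 1)/(4*p - 1)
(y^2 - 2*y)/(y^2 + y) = (y - 2)/(y + 1)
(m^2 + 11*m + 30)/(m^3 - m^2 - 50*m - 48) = (m + 5)/(m^2 - 7*m - 8)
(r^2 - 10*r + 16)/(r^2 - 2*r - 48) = (r - 2)/(r + 6)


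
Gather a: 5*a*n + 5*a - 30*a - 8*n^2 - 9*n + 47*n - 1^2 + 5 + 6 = a*(5*n - 25) - 8*n^2 + 38*n + 10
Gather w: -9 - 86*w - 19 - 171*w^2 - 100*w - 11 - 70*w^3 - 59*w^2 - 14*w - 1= -70*w^3 - 230*w^2 - 200*w - 40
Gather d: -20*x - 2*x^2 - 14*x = -2*x^2 - 34*x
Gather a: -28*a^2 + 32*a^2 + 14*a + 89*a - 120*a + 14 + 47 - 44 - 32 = 4*a^2 - 17*a - 15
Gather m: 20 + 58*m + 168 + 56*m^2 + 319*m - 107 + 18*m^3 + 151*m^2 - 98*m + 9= 18*m^3 + 207*m^2 + 279*m + 90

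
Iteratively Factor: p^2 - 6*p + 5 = (p - 5)*(p - 1)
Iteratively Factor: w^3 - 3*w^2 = (w - 3)*(w^2) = w*(w - 3)*(w)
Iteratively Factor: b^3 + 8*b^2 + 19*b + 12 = (b + 4)*(b^2 + 4*b + 3) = (b + 1)*(b + 4)*(b + 3)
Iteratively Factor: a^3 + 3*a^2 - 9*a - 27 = (a - 3)*(a^2 + 6*a + 9) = (a - 3)*(a + 3)*(a + 3)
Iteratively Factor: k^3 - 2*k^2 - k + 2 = (k + 1)*(k^2 - 3*k + 2) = (k - 2)*(k + 1)*(k - 1)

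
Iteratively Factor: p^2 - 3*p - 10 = (p + 2)*(p - 5)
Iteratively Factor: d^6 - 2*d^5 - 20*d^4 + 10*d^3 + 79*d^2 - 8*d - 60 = (d + 1)*(d^5 - 3*d^4 - 17*d^3 + 27*d^2 + 52*d - 60) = (d - 5)*(d + 1)*(d^4 + 2*d^3 - 7*d^2 - 8*d + 12) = (d - 5)*(d - 1)*(d + 1)*(d^3 + 3*d^2 - 4*d - 12) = (d - 5)*(d - 2)*(d - 1)*(d + 1)*(d^2 + 5*d + 6) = (d - 5)*(d - 2)*(d - 1)*(d + 1)*(d + 2)*(d + 3)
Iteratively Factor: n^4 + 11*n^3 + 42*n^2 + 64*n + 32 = (n + 4)*(n^3 + 7*n^2 + 14*n + 8) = (n + 2)*(n + 4)*(n^2 + 5*n + 4) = (n + 1)*(n + 2)*(n + 4)*(n + 4)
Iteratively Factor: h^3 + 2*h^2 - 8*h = (h + 4)*(h^2 - 2*h) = (h - 2)*(h + 4)*(h)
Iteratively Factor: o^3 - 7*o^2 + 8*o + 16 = (o - 4)*(o^2 - 3*o - 4) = (o - 4)*(o + 1)*(o - 4)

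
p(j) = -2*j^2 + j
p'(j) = 1 - 4*j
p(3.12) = -16.35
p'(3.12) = -11.48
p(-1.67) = -7.25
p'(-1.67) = 7.68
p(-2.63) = -16.46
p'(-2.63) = 11.52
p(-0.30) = -0.48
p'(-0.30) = 2.20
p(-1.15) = -3.80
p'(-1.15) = 5.60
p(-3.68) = -30.76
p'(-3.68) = 15.72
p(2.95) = -14.46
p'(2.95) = -10.80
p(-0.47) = -0.91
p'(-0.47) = 2.88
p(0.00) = 0.00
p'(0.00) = 1.00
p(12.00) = -276.00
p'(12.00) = -47.00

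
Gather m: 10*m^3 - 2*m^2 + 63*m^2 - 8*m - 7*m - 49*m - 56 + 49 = 10*m^3 + 61*m^2 - 64*m - 7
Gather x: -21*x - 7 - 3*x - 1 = -24*x - 8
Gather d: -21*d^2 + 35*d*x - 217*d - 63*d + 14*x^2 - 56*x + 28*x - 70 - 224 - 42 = -21*d^2 + d*(35*x - 280) + 14*x^2 - 28*x - 336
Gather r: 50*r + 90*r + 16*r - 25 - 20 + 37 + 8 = 156*r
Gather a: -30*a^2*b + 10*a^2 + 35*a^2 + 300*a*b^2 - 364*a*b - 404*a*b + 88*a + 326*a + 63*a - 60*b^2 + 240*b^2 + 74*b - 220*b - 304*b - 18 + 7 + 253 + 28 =a^2*(45 - 30*b) + a*(300*b^2 - 768*b + 477) + 180*b^2 - 450*b + 270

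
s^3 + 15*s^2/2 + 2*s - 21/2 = (s - 1)*(s + 3/2)*(s + 7)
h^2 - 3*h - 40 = (h - 8)*(h + 5)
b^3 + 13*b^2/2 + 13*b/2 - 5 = (b - 1/2)*(b + 2)*(b + 5)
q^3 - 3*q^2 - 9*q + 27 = (q - 3)^2*(q + 3)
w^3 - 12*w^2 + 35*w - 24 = (w - 8)*(w - 3)*(w - 1)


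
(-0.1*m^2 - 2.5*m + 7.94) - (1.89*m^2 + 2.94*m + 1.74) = -1.99*m^2 - 5.44*m + 6.2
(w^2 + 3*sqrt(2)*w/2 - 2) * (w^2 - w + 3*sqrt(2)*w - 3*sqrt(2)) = w^4 - w^3 + 9*sqrt(2)*w^3/2 - 9*sqrt(2)*w^2/2 + 7*w^2 - 6*sqrt(2)*w - 7*w + 6*sqrt(2)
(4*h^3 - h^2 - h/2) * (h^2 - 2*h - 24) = 4*h^5 - 9*h^4 - 189*h^3/2 + 25*h^2 + 12*h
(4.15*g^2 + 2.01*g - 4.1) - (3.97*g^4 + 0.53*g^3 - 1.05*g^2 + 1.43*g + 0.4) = -3.97*g^4 - 0.53*g^3 + 5.2*g^2 + 0.58*g - 4.5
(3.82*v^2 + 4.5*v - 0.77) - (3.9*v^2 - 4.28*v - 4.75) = -0.0800000000000001*v^2 + 8.78*v + 3.98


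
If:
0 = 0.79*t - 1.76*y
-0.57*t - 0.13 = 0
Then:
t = -0.23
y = -0.10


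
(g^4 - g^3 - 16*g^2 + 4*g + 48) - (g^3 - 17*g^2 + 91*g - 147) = g^4 - 2*g^3 + g^2 - 87*g + 195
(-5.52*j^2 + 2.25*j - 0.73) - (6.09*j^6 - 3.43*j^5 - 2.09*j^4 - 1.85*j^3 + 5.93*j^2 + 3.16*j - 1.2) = -6.09*j^6 + 3.43*j^5 + 2.09*j^4 + 1.85*j^3 - 11.45*j^2 - 0.91*j + 0.47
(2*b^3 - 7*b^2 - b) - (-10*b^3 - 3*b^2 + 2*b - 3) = 12*b^3 - 4*b^2 - 3*b + 3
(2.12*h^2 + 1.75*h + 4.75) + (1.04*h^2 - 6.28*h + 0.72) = 3.16*h^2 - 4.53*h + 5.47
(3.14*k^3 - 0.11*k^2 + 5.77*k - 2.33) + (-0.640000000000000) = 3.14*k^3 - 0.11*k^2 + 5.77*k - 2.97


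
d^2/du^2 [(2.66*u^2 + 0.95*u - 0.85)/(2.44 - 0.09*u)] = -32.076622/(0.000729*u^3 - 0.059292*u^2 + 1.607472*u - 14.526784)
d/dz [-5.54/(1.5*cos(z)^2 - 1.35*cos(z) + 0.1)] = (7.479 - 16.62*cos(z))*sin(z)/(1.5*cos(z)^2 - 1.35*cos(z) + 0.1)^2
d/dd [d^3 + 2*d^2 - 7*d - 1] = 3*d^2 + 4*d - 7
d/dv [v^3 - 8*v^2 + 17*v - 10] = 3*v^2 - 16*v + 17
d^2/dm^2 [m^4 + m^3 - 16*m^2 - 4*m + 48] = 12*m^2 + 6*m - 32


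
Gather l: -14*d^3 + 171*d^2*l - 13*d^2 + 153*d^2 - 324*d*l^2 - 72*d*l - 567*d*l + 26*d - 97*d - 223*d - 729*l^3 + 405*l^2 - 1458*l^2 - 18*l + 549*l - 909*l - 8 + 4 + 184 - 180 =-14*d^3 + 140*d^2 - 294*d - 729*l^3 + l^2*(-324*d - 1053) + l*(171*d^2 - 639*d - 378)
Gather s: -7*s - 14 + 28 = 14 - 7*s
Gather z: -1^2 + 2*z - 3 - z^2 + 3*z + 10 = -z^2 + 5*z + 6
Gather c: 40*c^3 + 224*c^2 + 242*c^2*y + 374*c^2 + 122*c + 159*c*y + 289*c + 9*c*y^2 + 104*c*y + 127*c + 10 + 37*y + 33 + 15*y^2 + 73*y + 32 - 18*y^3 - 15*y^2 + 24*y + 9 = 40*c^3 + c^2*(242*y + 598) + c*(9*y^2 + 263*y + 538) - 18*y^3 + 134*y + 84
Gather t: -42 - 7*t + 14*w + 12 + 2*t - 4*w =-5*t + 10*w - 30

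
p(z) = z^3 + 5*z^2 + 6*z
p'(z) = 3*z^2 + 10*z + 6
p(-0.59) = -2.00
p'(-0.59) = 1.14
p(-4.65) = -20.33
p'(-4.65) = 24.37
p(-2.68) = 0.58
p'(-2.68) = 0.75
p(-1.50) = -1.12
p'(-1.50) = -2.25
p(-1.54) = -1.03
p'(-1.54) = -2.29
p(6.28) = 482.55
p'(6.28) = 187.12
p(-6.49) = -101.70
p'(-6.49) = 67.46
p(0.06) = 0.38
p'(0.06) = 6.61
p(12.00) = 2520.00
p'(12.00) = 558.00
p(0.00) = 0.00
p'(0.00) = 6.00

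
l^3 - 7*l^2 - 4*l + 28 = (l - 7)*(l - 2)*(l + 2)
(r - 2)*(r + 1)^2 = r^3 - 3*r - 2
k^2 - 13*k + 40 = (k - 8)*(k - 5)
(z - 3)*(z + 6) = z^2 + 3*z - 18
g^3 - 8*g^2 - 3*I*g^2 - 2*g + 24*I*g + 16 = (g - 8)*(g - 2*I)*(g - I)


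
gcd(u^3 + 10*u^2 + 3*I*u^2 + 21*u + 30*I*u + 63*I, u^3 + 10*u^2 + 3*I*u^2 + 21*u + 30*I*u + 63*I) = u^3 + u^2*(10 + 3*I) + u*(21 + 30*I) + 63*I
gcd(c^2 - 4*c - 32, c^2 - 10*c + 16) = c - 8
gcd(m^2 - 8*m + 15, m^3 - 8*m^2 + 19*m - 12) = m - 3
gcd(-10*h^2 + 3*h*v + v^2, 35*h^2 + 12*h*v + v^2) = 5*h + v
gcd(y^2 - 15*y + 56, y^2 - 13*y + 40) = y - 8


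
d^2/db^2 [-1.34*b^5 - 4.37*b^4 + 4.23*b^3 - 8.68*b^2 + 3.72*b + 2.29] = -26.8*b^3 - 52.44*b^2 + 25.38*b - 17.36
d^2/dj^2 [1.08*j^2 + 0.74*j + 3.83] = 2.16000000000000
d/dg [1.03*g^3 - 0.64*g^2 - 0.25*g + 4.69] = 3.09*g^2 - 1.28*g - 0.25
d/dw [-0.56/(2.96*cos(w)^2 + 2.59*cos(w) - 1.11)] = -(3.3152*cos(w) + 1.4504)*sin(w)/(2.96*cos(w)^2 + 2.59*cos(w) - 1.11)^2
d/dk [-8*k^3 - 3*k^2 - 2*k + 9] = -24*k^2 - 6*k - 2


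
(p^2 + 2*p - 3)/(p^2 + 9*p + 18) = (p - 1)/(p + 6)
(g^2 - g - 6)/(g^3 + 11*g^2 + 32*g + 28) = (g - 3)/(g^2 + 9*g + 14)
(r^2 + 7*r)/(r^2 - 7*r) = (r + 7)/(r - 7)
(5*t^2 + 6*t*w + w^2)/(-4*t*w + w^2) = (-5*t^2 - 6*t*w - w^2)/(w*(4*t - w))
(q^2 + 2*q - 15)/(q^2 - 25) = (q - 3)/(q - 5)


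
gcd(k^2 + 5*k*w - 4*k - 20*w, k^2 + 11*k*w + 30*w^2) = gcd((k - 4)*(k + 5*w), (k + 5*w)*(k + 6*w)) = k + 5*w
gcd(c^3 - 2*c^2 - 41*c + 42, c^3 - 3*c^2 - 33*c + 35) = c^2 - 8*c + 7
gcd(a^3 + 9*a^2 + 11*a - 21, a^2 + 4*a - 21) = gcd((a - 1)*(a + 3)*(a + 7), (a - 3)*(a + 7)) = a + 7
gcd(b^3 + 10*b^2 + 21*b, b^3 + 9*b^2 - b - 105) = b + 7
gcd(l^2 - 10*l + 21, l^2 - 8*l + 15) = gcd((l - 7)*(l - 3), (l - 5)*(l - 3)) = l - 3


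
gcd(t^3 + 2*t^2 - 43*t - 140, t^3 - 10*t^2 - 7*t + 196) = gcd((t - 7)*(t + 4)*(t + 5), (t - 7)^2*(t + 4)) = t^2 - 3*t - 28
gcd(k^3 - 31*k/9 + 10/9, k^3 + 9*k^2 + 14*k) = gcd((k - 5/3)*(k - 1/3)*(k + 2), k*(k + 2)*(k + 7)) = k + 2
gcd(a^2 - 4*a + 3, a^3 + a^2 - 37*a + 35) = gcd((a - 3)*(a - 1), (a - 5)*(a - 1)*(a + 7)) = a - 1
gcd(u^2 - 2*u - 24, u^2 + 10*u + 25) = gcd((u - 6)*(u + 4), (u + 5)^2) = 1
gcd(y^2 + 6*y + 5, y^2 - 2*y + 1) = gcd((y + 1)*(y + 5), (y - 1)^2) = 1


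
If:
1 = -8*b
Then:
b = -1/8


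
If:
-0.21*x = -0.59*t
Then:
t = 0.355932203389831*x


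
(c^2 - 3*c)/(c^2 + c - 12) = c/(c + 4)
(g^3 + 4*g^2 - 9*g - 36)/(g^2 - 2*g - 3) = (g^2 + 7*g + 12)/(g + 1)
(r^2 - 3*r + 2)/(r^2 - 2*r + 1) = (r - 2)/(r - 1)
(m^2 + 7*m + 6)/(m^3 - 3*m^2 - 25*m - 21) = (m + 6)/(m^2 - 4*m - 21)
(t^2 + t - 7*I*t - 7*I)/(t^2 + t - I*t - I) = (t - 7*I)/(t - I)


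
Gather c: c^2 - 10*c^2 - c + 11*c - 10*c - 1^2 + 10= 9 - 9*c^2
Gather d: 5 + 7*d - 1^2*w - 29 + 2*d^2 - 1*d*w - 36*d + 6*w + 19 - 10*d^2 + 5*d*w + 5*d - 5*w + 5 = -8*d^2 + d*(4*w - 24)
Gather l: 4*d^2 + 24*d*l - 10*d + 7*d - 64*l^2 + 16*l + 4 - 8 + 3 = 4*d^2 - 3*d - 64*l^2 + l*(24*d + 16) - 1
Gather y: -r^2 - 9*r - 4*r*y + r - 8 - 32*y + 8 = -r^2 - 8*r + y*(-4*r - 32)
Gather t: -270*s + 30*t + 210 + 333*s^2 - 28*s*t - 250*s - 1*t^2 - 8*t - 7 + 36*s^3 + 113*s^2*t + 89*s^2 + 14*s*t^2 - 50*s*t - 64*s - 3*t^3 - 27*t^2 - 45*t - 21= 36*s^3 + 422*s^2 - 584*s - 3*t^3 + t^2*(14*s - 28) + t*(113*s^2 - 78*s - 23) + 182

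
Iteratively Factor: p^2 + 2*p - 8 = (p - 2)*(p + 4)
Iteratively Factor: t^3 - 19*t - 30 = (t - 5)*(t^2 + 5*t + 6) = (t - 5)*(t + 3)*(t + 2)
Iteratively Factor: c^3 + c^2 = (c + 1)*(c^2) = c*(c + 1)*(c)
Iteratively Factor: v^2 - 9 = (v + 3)*(v - 3)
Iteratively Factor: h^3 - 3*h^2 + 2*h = (h - 2)*(h^2 - h) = h*(h - 2)*(h - 1)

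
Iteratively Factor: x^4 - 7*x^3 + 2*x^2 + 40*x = (x + 2)*(x^3 - 9*x^2 + 20*x) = x*(x + 2)*(x^2 - 9*x + 20) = x*(x - 5)*(x + 2)*(x - 4)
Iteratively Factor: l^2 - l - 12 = (l - 4)*(l + 3)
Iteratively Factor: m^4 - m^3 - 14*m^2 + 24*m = (m - 2)*(m^3 + m^2 - 12*m) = m*(m - 2)*(m^2 + m - 12) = m*(m - 2)*(m + 4)*(m - 3)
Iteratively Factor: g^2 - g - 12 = (g - 4)*(g + 3)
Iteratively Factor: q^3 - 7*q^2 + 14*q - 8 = (q - 2)*(q^2 - 5*q + 4) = (q - 2)*(q - 1)*(q - 4)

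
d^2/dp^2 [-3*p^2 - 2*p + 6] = -6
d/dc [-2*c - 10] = -2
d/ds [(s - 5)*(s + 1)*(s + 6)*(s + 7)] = 4*s^3 + 27*s^2 - 30*s - 233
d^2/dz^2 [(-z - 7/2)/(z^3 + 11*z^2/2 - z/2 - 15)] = 2*(-(2*z + 7)*(6*z^2 + 22*z - 1)^2 + (12*z^2 + 44*z + (2*z + 7)*(6*z + 11) - 2)*(2*z^3 + 11*z^2 - z - 30))/(2*z^3 + 11*z^2 - z - 30)^3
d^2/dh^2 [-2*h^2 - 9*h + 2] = -4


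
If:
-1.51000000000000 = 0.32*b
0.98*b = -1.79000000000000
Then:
No Solution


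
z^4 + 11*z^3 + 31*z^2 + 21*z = z*(z + 1)*(z + 3)*(z + 7)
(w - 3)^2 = w^2 - 6*w + 9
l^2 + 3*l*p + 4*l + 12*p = (l + 4)*(l + 3*p)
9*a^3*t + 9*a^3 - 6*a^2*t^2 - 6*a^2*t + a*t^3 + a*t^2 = (-3*a + t)^2*(a*t + a)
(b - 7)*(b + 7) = b^2 - 49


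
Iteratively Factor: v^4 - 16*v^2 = (v)*(v^3 - 16*v) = v^2*(v^2 - 16) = v^2*(v + 4)*(v - 4)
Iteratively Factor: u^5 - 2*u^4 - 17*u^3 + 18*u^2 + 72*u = (u + 3)*(u^4 - 5*u^3 - 2*u^2 + 24*u) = (u + 2)*(u + 3)*(u^3 - 7*u^2 + 12*u) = (u - 3)*(u + 2)*(u + 3)*(u^2 - 4*u) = (u - 4)*(u - 3)*(u + 2)*(u + 3)*(u)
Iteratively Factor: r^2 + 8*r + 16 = (r + 4)*(r + 4)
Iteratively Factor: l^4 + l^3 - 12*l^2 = (l + 4)*(l^3 - 3*l^2) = l*(l + 4)*(l^2 - 3*l) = l^2*(l + 4)*(l - 3)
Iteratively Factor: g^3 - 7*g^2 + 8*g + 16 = (g - 4)*(g^2 - 3*g - 4) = (g - 4)^2*(g + 1)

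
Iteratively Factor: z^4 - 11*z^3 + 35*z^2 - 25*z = (z - 5)*(z^3 - 6*z^2 + 5*z) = (z - 5)^2*(z^2 - z) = z*(z - 5)^2*(z - 1)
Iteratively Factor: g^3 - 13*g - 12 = (g - 4)*(g^2 + 4*g + 3) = (g - 4)*(g + 3)*(g + 1)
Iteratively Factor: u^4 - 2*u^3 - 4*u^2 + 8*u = (u - 2)*(u^3 - 4*u) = (u - 2)^2*(u^2 + 2*u) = (u - 2)^2*(u + 2)*(u)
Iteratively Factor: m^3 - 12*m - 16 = (m + 2)*(m^2 - 2*m - 8) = (m + 2)^2*(m - 4)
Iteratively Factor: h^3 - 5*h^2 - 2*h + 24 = (h + 2)*(h^2 - 7*h + 12) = (h - 3)*(h + 2)*(h - 4)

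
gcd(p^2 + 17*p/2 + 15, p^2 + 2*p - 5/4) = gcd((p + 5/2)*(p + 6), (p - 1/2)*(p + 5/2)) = p + 5/2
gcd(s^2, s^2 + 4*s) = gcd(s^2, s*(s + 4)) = s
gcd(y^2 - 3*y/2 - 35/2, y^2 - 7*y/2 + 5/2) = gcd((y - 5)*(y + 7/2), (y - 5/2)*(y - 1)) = 1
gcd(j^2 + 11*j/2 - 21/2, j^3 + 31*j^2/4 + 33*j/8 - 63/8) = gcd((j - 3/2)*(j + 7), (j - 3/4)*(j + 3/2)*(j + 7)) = j + 7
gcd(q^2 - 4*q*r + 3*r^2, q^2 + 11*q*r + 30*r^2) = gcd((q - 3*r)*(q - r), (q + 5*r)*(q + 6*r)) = 1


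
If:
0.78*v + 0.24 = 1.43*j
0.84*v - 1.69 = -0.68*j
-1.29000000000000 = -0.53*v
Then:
No Solution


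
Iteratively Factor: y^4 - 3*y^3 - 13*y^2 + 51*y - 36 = (y + 4)*(y^3 - 7*y^2 + 15*y - 9) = (y - 3)*(y + 4)*(y^2 - 4*y + 3) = (y - 3)^2*(y + 4)*(y - 1)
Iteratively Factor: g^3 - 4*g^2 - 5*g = (g)*(g^2 - 4*g - 5) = g*(g + 1)*(g - 5)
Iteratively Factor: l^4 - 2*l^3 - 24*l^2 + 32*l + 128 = (l + 4)*(l^3 - 6*l^2 + 32) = (l + 2)*(l + 4)*(l^2 - 8*l + 16) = (l - 4)*(l + 2)*(l + 4)*(l - 4)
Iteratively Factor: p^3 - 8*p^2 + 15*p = (p - 5)*(p^2 - 3*p) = p*(p - 5)*(p - 3)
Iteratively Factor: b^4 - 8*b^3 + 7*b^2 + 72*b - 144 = (b - 4)*(b^3 - 4*b^2 - 9*b + 36) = (b - 4)*(b + 3)*(b^2 - 7*b + 12) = (b - 4)^2*(b + 3)*(b - 3)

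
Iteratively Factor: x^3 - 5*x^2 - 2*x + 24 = (x + 2)*(x^2 - 7*x + 12) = (x - 4)*(x + 2)*(x - 3)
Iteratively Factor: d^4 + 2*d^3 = (d + 2)*(d^3) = d*(d + 2)*(d^2) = d^2*(d + 2)*(d)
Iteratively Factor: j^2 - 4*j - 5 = (j + 1)*(j - 5)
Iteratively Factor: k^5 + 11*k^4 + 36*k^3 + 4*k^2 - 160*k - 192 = (k + 3)*(k^4 + 8*k^3 + 12*k^2 - 32*k - 64) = (k + 3)*(k + 4)*(k^3 + 4*k^2 - 4*k - 16) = (k + 2)*(k + 3)*(k + 4)*(k^2 + 2*k - 8) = (k + 2)*(k + 3)*(k + 4)^2*(k - 2)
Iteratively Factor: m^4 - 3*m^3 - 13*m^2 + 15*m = (m + 3)*(m^3 - 6*m^2 + 5*m) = (m - 5)*(m + 3)*(m^2 - m) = (m - 5)*(m - 1)*(m + 3)*(m)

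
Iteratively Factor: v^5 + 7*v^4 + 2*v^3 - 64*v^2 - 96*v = (v + 4)*(v^4 + 3*v^3 - 10*v^2 - 24*v) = (v - 3)*(v + 4)*(v^3 + 6*v^2 + 8*v) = (v - 3)*(v + 4)^2*(v^2 + 2*v) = (v - 3)*(v + 2)*(v + 4)^2*(v)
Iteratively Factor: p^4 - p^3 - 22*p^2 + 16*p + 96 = (p + 2)*(p^3 - 3*p^2 - 16*p + 48) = (p + 2)*(p + 4)*(p^2 - 7*p + 12) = (p - 3)*(p + 2)*(p + 4)*(p - 4)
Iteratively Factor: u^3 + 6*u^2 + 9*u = (u + 3)*(u^2 + 3*u) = (u + 3)^2*(u)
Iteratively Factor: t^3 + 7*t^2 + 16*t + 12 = (t + 3)*(t^2 + 4*t + 4) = (t + 2)*(t + 3)*(t + 2)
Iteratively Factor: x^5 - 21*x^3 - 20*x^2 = (x)*(x^4 - 21*x^2 - 20*x) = x*(x - 5)*(x^3 + 5*x^2 + 4*x) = x*(x - 5)*(x + 1)*(x^2 + 4*x) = x*(x - 5)*(x + 1)*(x + 4)*(x)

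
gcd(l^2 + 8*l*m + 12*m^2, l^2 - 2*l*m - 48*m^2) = l + 6*m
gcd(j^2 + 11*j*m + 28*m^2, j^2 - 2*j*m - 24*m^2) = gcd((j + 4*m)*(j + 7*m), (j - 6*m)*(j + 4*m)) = j + 4*m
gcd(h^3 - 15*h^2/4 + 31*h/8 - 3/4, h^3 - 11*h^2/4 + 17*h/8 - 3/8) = h^2 - 7*h/4 + 3/8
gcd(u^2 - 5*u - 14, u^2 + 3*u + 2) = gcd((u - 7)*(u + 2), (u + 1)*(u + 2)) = u + 2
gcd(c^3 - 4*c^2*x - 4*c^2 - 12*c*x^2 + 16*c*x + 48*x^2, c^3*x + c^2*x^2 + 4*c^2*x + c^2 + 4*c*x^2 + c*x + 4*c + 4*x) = 1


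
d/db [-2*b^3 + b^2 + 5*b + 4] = -6*b^2 + 2*b + 5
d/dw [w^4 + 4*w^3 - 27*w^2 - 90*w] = 4*w^3 + 12*w^2 - 54*w - 90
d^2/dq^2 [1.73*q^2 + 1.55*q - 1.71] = 3.46000000000000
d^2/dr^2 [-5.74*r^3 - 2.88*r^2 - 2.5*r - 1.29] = -34.44*r - 5.76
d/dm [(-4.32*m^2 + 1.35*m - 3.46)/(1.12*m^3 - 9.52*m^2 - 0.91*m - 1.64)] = (4.8384*m^4 - 3.024*m^3 + 28.4088*m^2 - 51.7088*m - 5.3626)/(1.2544*m^6 - 21.3248*m^5 + 88.592*m^4 + 13.6528*m^3 + 32.0537*m^2 + 2.9848*m + 2.6896)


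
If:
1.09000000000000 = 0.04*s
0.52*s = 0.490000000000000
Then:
No Solution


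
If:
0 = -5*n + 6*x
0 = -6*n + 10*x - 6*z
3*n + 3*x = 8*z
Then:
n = 0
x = 0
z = 0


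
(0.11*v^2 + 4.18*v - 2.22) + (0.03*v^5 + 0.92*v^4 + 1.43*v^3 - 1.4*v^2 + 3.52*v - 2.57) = 0.03*v^5 + 0.92*v^4 + 1.43*v^3 - 1.29*v^2 + 7.7*v - 4.79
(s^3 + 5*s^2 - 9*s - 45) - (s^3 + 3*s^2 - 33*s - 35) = 2*s^2 + 24*s - 10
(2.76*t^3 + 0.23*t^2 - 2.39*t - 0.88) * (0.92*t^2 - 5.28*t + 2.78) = 2.5392*t^5 - 14.3612*t^4 + 4.2596*t^3 + 12.449*t^2 - 1.9978*t - 2.4464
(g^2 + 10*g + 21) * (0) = 0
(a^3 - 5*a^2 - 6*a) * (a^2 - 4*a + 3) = a^5 - 9*a^4 + 17*a^3 + 9*a^2 - 18*a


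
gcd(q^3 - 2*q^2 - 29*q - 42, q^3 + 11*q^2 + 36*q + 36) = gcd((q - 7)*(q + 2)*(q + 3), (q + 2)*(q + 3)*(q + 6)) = q^2 + 5*q + 6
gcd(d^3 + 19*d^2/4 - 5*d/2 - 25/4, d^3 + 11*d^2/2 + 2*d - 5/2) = d^2 + 6*d + 5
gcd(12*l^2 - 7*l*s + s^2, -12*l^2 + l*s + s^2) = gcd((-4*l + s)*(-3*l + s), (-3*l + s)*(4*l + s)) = -3*l + s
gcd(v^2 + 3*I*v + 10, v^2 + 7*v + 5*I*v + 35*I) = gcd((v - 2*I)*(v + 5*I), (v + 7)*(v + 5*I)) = v + 5*I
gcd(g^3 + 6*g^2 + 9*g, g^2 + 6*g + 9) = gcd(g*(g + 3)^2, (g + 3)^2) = g^2 + 6*g + 9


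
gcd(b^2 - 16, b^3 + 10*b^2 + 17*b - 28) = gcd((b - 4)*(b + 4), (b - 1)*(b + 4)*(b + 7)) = b + 4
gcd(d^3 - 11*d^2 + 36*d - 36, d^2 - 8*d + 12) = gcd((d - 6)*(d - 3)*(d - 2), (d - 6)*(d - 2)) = d^2 - 8*d + 12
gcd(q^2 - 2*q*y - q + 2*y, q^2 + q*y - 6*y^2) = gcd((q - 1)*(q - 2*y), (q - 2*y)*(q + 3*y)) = -q + 2*y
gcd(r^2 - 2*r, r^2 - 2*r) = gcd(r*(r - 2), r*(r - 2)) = r^2 - 2*r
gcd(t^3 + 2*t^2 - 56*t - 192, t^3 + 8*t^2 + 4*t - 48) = t^2 + 10*t + 24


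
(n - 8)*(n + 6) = n^2 - 2*n - 48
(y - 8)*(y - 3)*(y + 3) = y^3 - 8*y^2 - 9*y + 72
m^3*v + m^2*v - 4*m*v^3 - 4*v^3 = (m - 2*v)*(m + 2*v)*(m*v + v)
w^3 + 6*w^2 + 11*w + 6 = (w + 1)*(w + 2)*(w + 3)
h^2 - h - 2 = (h - 2)*(h + 1)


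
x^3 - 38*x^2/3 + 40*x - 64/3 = (x - 8)*(x - 4)*(x - 2/3)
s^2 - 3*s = s*(s - 3)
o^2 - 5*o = o*(o - 5)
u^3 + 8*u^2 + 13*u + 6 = (u + 1)^2*(u + 6)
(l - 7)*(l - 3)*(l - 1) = l^3 - 11*l^2 + 31*l - 21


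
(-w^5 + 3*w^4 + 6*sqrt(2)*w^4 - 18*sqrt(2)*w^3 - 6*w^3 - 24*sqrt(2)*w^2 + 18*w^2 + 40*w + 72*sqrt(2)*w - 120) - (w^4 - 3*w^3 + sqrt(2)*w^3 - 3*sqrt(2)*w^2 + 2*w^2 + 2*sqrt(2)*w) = -w^5 + 2*w^4 + 6*sqrt(2)*w^4 - 19*sqrt(2)*w^3 - 3*w^3 - 21*sqrt(2)*w^2 + 16*w^2 + 40*w + 70*sqrt(2)*w - 120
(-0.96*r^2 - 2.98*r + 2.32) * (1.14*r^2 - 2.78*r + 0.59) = -1.0944*r^4 - 0.7284*r^3 + 10.3628*r^2 - 8.2078*r + 1.3688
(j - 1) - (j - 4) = 3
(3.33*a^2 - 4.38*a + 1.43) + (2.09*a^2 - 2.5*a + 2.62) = 5.42*a^2 - 6.88*a + 4.05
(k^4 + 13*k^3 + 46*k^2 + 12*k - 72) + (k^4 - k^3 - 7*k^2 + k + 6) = 2*k^4 + 12*k^3 + 39*k^2 + 13*k - 66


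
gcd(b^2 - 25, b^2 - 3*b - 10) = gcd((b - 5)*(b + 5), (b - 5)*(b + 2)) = b - 5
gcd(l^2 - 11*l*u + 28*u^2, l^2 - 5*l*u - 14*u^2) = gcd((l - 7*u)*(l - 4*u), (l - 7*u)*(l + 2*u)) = -l + 7*u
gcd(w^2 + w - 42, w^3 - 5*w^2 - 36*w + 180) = w - 6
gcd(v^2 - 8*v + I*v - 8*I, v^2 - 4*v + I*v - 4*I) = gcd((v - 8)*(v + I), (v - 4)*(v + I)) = v + I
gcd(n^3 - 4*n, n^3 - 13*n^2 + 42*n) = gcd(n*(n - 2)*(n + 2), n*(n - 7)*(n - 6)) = n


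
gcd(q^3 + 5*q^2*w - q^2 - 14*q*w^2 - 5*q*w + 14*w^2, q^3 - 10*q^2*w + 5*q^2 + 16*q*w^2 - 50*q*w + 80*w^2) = q - 2*w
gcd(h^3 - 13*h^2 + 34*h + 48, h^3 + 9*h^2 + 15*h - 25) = 1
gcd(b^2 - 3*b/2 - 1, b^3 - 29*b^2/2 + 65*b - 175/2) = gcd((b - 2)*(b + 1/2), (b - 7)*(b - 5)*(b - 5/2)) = 1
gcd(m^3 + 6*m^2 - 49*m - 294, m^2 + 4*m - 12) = m + 6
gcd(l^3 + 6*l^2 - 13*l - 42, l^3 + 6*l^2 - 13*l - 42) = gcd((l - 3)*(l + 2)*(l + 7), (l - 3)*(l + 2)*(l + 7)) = l^3 + 6*l^2 - 13*l - 42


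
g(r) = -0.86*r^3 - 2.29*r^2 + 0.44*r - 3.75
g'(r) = -2.58*r^2 - 4.58*r + 0.44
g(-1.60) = -6.79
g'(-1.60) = 1.16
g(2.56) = -32.06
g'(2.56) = -28.19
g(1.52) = -11.39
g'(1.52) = -12.48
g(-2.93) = -3.07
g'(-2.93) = -8.29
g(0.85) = -5.56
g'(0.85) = -5.32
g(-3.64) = 5.78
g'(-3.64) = -17.07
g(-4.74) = 34.30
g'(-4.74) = -35.82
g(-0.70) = -4.89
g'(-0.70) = 2.38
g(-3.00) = -2.46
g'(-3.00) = -9.04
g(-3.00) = -2.46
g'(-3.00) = -9.04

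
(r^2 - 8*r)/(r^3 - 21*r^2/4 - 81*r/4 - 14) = 4*r/(4*r^2 + 11*r + 7)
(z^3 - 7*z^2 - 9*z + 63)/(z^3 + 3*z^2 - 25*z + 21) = (z^2 - 4*z - 21)/(z^2 + 6*z - 7)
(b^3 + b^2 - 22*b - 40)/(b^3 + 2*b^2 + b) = (b^3 + b^2 - 22*b - 40)/(b*(b^2 + 2*b + 1))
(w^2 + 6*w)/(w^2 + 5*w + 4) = w*(w + 6)/(w^2 + 5*w + 4)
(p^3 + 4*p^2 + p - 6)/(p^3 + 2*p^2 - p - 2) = (p + 3)/(p + 1)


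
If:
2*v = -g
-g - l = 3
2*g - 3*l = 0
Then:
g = -9/5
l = -6/5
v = 9/10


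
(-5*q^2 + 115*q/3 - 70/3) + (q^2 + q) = -4*q^2 + 118*q/3 - 70/3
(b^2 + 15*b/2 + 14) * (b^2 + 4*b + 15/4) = b^4 + 23*b^3/2 + 191*b^2/4 + 673*b/8 + 105/2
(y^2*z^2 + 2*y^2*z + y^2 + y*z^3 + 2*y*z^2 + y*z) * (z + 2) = y^2*z^3 + 4*y^2*z^2 + 5*y^2*z + 2*y^2 + y*z^4 + 4*y*z^3 + 5*y*z^2 + 2*y*z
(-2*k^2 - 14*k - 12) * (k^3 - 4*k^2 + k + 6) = -2*k^5 - 6*k^4 + 42*k^3 + 22*k^2 - 96*k - 72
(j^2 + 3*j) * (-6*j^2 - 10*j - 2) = -6*j^4 - 28*j^3 - 32*j^2 - 6*j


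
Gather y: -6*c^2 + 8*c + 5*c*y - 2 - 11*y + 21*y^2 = -6*c^2 + 8*c + 21*y^2 + y*(5*c - 11) - 2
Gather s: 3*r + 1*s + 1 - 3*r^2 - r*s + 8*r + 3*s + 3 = -3*r^2 + 11*r + s*(4 - r) + 4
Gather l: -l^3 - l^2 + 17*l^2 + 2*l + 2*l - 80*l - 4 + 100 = -l^3 + 16*l^2 - 76*l + 96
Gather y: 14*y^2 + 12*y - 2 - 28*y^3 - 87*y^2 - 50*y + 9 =-28*y^3 - 73*y^2 - 38*y + 7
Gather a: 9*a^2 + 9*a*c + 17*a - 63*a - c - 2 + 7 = 9*a^2 + a*(9*c - 46) - c + 5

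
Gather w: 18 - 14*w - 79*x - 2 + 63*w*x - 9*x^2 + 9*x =w*(63*x - 14) - 9*x^2 - 70*x + 16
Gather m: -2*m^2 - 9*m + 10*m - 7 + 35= -2*m^2 + m + 28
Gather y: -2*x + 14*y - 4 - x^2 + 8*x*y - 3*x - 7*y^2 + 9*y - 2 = -x^2 - 5*x - 7*y^2 + y*(8*x + 23) - 6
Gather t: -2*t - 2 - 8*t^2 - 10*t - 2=-8*t^2 - 12*t - 4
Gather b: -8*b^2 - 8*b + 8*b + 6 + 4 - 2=8 - 8*b^2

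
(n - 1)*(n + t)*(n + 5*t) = n^3 + 6*n^2*t - n^2 + 5*n*t^2 - 6*n*t - 5*t^2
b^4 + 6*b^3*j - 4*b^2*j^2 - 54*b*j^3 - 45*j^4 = (b - 3*j)*(b + j)*(b + 3*j)*(b + 5*j)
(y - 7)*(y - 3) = y^2 - 10*y + 21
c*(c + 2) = c^2 + 2*c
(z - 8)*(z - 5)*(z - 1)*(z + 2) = z^4 - 12*z^3 + 25*z^2 + 66*z - 80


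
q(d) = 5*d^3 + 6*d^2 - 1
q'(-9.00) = 1107.00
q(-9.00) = -3160.00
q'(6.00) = 612.00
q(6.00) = 1295.00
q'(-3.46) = 138.05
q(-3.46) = -136.28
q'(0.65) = 14.14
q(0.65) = 2.91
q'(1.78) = 68.89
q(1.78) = 46.21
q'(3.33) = 206.29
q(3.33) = 250.16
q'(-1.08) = 4.54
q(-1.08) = -0.30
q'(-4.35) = 231.64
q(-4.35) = -299.03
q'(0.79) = 18.84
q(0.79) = 5.21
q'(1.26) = 38.93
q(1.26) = 18.53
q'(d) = 15*d^2 + 12*d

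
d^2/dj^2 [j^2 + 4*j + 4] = 2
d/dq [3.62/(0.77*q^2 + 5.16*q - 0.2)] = (-5.5748*q - 18.6792)/(0.77*q^2 + 5.16*q - 0.2)^2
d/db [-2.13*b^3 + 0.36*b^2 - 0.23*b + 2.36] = -6.39*b^2 + 0.72*b - 0.23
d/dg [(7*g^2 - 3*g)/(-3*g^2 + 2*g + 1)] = (5*g^2 + 14*g - 3)/(9*g^4 - 12*g^3 - 2*g^2 + 4*g + 1)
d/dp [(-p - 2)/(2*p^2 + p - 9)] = (-2*p^2 - p + (p + 2)*(4*p + 1) + 9)/(2*p^2 + p - 9)^2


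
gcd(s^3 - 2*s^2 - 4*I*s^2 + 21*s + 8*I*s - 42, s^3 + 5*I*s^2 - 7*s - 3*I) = s + 3*I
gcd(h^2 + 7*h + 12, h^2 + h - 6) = h + 3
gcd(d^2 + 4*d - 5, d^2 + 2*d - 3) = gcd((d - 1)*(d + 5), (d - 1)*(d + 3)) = d - 1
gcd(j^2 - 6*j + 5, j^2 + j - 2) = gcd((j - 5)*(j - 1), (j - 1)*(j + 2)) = j - 1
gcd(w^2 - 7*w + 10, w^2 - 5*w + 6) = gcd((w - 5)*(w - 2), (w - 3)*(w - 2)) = w - 2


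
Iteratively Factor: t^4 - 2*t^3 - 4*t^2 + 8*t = (t - 2)*(t^3 - 4*t) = (t - 2)^2*(t^2 + 2*t) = (t - 2)^2*(t + 2)*(t)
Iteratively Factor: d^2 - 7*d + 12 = (d - 3)*(d - 4)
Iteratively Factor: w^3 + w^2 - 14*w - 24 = (w + 2)*(w^2 - w - 12) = (w + 2)*(w + 3)*(w - 4)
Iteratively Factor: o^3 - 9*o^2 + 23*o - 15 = (o - 1)*(o^2 - 8*o + 15) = (o - 3)*(o - 1)*(o - 5)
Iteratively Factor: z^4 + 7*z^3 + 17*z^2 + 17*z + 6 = (z + 1)*(z^3 + 6*z^2 + 11*z + 6) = (z + 1)*(z + 2)*(z^2 + 4*z + 3) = (z + 1)*(z + 2)*(z + 3)*(z + 1)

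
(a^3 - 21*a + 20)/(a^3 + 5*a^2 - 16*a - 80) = (a - 1)/(a + 4)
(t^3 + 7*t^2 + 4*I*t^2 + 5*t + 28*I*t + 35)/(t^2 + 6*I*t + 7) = (t^2 + t*(7 + 5*I) + 35*I)/(t + 7*I)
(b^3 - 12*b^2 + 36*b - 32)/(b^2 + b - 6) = (b^2 - 10*b + 16)/(b + 3)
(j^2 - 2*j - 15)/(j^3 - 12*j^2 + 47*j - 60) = (j + 3)/(j^2 - 7*j + 12)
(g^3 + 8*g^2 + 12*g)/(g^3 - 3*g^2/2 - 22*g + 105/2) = 2*g*(g^2 + 8*g + 12)/(2*g^3 - 3*g^2 - 44*g + 105)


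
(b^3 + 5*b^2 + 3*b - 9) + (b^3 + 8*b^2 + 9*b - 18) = 2*b^3 + 13*b^2 + 12*b - 27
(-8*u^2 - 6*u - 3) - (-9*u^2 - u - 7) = u^2 - 5*u + 4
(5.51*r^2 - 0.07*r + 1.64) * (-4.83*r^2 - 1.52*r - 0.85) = -26.6133*r^4 - 8.0371*r^3 - 12.4983*r^2 - 2.4333*r - 1.394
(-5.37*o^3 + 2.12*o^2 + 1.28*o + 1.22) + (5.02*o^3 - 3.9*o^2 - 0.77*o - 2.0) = -0.350000000000001*o^3 - 1.78*o^2 + 0.51*o - 0.78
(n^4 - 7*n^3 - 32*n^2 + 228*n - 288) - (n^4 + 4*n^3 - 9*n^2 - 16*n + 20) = -11*n^3 - 23*n^2 + 244*n - 308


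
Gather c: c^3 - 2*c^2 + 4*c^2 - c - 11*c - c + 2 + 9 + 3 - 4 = c^3 + 2*c^2 - 13*c + 10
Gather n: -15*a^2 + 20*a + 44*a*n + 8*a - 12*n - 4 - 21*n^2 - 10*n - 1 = -15*a^2 + 28*a - 21*n^2 + n*(44*a - 22) - 5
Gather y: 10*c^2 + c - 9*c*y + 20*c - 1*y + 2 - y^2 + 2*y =10*c^2 + 21*c - y^2 + y*(1 - 9*c) + 2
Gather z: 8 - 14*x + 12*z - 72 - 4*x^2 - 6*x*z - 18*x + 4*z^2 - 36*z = -4*x^2 - 32*x + 4*z^2 + z*(-6*x - 24) - 64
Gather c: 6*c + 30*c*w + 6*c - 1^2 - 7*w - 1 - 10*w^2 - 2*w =c*(30*w + 12) - 10*w^2 - 9*w - 2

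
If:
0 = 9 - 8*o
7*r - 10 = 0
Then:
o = 9/8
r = 10/7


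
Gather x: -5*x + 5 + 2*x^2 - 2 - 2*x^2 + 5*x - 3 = 0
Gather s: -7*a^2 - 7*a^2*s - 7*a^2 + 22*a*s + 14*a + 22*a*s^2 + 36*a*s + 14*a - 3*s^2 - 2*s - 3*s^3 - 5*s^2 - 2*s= -14*a^2 + 28*a - 3*s^3 + s^2*(22*a - 8) + s*(-7*a^2 + 58*a - 4)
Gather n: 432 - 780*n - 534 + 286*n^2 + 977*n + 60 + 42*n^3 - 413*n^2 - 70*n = 42*n^3 - 127*n^2 + 127*n - 42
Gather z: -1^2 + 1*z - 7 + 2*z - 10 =3*z - 18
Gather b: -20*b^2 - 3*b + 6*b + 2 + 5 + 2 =-20*b^2 + 3*b + 9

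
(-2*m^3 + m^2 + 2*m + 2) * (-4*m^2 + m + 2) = 8*m^5 - 6*m^4 - 11*m^3 - 4*m^2 + 6*m + 4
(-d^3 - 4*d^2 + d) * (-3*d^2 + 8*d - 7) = 3*d^5 + 4*d^4 - 28*d^3 + 36*d^2 - 7*d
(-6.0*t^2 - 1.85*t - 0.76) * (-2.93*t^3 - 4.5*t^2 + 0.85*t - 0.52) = 17.58*t^5 + 32.4205*t^4 + 5.4518*t^3 + 4.9675*t^2 + 0.316*t + 0.3952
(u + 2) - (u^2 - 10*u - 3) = -u^2 + 11*u + 5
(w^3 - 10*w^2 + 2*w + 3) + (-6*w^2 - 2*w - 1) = w^3 - 16*w^2 + 2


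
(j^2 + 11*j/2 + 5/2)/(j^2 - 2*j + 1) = (2*j^2 + 11*j + 5)/(2*(j^2 - 2*j + 1))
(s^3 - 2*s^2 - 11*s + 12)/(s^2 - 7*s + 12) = (s^2 + 2*s - 3)/(s - 3)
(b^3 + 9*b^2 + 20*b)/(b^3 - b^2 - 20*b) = (b + 5)/(b - 5)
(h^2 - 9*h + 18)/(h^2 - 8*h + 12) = (h - 3)/(h - 2)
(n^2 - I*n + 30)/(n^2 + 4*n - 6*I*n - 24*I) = (n + 5*I)/(n + 4)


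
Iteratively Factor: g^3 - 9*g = (g - 3)*(g^2 + 3*g) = g*(g - 3)*(g + 3)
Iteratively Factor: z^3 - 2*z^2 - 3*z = (z - 3)*(z^2 + z) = z*(z - 3)*(z + 1)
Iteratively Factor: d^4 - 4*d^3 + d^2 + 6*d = (d - 3)*(d^3 - d^2 - 2*d) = (d - 3)*(d + 1)*(d^2 - 2*d) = (d - 3)*(d - 2)*(d + 1)*(d)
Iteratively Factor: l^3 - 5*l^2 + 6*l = (l - 3)*(l^2 - 2*l) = l*(l - 3)*(l - 2)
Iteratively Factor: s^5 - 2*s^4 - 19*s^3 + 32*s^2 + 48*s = (s - 4)*(s^4 + 2*s^3 - 11*s^2 - 12*s) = (s - 4)*(s - 3)*(s^3 + 5*s^2 + 4*s) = (s - 4)*(s - 3)*(s + 4)*(s^2 + s) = s*(s - 4)*(s - 3)*(s + 4)*(s + 1)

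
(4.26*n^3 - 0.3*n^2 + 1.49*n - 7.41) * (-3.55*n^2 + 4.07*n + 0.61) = -15.123*n^5 + 18.4032*n^4 - 3.9119*n^3 + 32.1868*n^2 - 29.2498*n - 4.5201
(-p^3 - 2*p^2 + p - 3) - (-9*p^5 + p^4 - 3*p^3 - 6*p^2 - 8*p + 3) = 9*p^5 - p^4 + 2*p^3 + 4*p^2 + 9*p - 6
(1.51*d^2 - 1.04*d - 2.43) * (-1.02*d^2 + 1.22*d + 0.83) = -1.5402*d^4 + 2.903*d^3 + 2.4631*d^2 - 3.8278*d - 2.0169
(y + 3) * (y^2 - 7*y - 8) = y^3 - 4*y^2 - 29*y - 24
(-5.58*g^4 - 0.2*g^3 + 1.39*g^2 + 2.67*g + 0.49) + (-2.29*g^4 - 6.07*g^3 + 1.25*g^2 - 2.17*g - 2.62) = -7.87*g^4 - 6.27*g^3 + 2.64*g^2 + 0.5*g - 2.13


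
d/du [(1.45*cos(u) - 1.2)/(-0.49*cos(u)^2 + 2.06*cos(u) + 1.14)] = (-0.7105*cos(u)^2 + 1.176*cos(u) - 4.125)*sin(u)/(0.2401*cos(u)^4 - 2.0188*cos(u)^3 + 3.1264*cos(u)^2 + 4.6968*cos(u) + 1.2996)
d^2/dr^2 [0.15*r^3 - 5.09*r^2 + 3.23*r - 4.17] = 0.9*r - 10.18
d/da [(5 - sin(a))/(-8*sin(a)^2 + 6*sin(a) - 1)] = (-8*sin(a)^2 + 80*sin(a) - 29)*cos(a)/((2*sin(a) - 1)^2*(4*sin(a) - 1)^2)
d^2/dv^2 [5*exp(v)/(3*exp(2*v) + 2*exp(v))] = (45*exp(v) - 30)*exp(v)/(27*exp(3*v) + 54*exp(2*v) + 36*exp(v) + 8)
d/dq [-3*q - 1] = -3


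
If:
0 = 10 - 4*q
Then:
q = 5/2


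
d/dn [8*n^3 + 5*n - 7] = 24*n^2 + 5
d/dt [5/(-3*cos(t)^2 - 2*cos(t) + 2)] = -10*(3*cos(t) + 1)*sin(t)/(3*cos(t)^2 + 2*cos(t) - 2)^2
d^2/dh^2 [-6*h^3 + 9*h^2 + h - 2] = 18 - 36*h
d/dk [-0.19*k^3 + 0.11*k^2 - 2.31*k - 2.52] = -0.57*k^2 + 0.22*k - 2.31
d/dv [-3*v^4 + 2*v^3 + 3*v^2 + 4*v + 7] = -12*v^3 + 6*v^2 + 6*v + 4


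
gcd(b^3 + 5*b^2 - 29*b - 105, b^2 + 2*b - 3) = b + 3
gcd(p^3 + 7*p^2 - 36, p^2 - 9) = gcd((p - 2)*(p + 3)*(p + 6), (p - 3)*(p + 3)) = p + 3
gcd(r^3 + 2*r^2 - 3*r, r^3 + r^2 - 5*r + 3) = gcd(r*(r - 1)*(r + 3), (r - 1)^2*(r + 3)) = r^2 + 2*r - 3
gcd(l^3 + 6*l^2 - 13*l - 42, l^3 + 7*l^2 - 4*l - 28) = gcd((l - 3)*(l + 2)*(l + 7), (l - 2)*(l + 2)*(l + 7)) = l^2 + 9*l + 14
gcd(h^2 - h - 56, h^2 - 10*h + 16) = h - 8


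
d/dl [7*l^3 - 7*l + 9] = 21*l^2 - 7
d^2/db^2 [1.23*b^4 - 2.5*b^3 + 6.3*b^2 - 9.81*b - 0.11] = 14.76*b^2 - 15.0*b + 12.6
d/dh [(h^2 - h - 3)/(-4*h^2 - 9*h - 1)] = 13*(-h^2 - 2*h - 2)/(16*h^4 + 72*h^3 + 89*h^2 + 18*h + 1)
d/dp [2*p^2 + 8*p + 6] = 4*p + 8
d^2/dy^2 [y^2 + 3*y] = 2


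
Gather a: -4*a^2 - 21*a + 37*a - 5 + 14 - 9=-4*a^2 + 16*a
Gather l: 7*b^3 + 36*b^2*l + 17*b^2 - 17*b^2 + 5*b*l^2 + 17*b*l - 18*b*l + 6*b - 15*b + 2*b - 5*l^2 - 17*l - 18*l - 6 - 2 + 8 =7*b^3 - 7*b + l^2*(5*b - 5) + l*(36*b^2 - b - 35)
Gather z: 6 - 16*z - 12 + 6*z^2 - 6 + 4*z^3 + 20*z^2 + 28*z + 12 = 4*z^3 + 26*z^2 + 12*z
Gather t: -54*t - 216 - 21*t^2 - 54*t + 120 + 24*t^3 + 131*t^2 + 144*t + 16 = 24*t^3 + 110*t^2 + 36*t - 80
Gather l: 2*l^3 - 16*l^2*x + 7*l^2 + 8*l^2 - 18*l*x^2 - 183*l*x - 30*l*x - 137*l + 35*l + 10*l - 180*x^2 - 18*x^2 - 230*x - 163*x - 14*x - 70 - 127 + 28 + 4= 2*l^3 + l^2*(15 - 16*x) + l*(-18*x^2 - 213*x - 92) - 198*x^2 - 407*x - 165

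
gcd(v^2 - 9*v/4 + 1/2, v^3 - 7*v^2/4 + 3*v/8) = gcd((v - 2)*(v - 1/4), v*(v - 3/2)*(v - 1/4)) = v - 1/4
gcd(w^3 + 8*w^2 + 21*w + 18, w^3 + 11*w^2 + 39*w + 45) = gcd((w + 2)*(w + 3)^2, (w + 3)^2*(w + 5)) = w^2 + 6*w + 9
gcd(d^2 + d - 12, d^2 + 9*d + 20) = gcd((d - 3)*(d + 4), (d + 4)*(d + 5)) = d + 4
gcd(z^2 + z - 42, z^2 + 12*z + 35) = z + 7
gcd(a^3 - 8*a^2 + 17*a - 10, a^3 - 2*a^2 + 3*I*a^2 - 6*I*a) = a - 2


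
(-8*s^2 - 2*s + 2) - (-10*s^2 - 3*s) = 2*s^2 + s + 2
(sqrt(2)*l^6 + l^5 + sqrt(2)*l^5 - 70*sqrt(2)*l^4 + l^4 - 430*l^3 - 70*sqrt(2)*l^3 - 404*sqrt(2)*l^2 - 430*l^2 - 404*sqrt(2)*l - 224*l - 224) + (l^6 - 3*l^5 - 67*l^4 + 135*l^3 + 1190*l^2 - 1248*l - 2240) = l^6 + sqrt(2)*l^6 - 2*l^5 + sqrt(2)*l^5 - 70*sqrt(2)*l^4 - 66*l^4 - 295*l^3 - 70*sqrt(2)*l^3 - 404*sqrt(2)*l^2 + 760*l^2 - 1472*l - 404*sqrt(2)*l - 2464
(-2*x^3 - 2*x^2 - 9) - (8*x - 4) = -2*x^3 - 2*x^2 - 8*x - 5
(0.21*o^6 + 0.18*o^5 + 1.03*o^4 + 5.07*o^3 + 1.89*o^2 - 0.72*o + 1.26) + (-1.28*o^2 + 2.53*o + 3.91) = 0.21*o^6 + 0.18*o^5 + 1.03*o^4 + 5.07*o^3 + 0.61*o^2 + 1.81*o + 5.17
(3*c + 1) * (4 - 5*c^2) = -15*c^3 - 5*c^2 + 12*c + 4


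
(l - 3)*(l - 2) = l^2 - 5*l + 6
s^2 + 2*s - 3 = (s - 1)*(s + 3)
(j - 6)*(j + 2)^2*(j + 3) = j^4 + j^3 - 26*j^2 - 84*j - 72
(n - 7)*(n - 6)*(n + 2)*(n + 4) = n^4 - 7*n^3 - 28*n^2 + 148*n + 336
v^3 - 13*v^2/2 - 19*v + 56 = (v - 8)*(v - 2)*(v + 7/2)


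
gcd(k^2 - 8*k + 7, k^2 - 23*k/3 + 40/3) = 1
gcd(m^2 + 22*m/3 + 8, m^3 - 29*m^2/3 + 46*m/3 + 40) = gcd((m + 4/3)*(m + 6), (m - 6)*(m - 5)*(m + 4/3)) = m + 4/3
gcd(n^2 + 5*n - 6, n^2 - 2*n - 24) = 1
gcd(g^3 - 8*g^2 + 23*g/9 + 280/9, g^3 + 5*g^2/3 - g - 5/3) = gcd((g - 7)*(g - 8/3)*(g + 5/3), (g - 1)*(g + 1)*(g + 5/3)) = g + 5/3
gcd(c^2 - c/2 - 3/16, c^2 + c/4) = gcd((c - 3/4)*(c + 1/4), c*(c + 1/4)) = c + 1/4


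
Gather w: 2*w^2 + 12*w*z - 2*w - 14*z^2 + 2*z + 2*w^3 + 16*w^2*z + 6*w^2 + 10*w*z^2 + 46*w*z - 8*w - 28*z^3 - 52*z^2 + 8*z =2*w^3 + w^2*(16*z + 8) + w*(10*z^2 + 58*z - 10) - 28*z^3 - 66*z^2 + 10*z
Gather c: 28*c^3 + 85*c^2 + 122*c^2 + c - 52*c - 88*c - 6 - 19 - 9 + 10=28*c^3 + 207*c^2 - 139*c - 24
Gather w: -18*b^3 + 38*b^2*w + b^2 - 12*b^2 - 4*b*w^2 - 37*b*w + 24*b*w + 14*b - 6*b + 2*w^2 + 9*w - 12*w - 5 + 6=-18*b^3 - 11*b^2 + 8*b + w^2*(2 - 4*b) + w*(38*b^2 - 13*b - 3) + 1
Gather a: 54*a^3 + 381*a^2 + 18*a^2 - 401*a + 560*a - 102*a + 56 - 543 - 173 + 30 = 54*a^3 + 399*a^2 + 57*a - 630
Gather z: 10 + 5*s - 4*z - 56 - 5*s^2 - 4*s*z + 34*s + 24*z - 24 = -5*s^2 + 39*s + z*(20 - 4*s) - 70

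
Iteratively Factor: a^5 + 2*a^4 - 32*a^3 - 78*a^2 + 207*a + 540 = (a + 4)*(a^4 - 2*a^3 - 24*a^2 + 18*a + 135) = (a + 3)*(a + 4)*(a^3 - 5*a^2 - 9*a + 45) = (a - 5)*(a + 3)*(a + 4)*(a^2 - 9) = (a - 5)*(a + 3)^2*(a + 4)*(a - 3)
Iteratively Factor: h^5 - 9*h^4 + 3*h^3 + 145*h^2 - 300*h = (h + 4)*(h^4 - 13*h^3 + 55*h^2 - 75*h) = (h - 3)*(h + 4)*(h^3 - 10*h^2 + 25*h) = h*(h - 3)*(h + 4)*(h^2 - 10*h + 25) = h*(h - 5)*(h - 3)*(h + 4)*(h - 5)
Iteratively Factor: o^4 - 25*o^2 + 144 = (o - 3)*(o^3 + 3*o^2 - 16*o - 48) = (o - 3)*(o + 4)*(o^2 - o - 12) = (o - 4)*(o - 3)*(o + 4)*(o + 3)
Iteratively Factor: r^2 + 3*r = (r + 3)*(r)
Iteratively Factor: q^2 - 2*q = (q)*(q - 2)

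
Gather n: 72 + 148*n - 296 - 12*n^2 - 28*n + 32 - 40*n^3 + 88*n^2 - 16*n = -40*n^3 + 76*n^2 + 104*n - 192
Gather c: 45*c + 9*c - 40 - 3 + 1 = 54*c - 42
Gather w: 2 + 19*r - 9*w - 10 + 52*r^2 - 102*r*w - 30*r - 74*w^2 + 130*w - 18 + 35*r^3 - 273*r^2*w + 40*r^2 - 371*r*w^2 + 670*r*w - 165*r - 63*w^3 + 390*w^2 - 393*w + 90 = 35*r^3 + 92*r^2 - 176*r - 63*w^3 + w^2*(316 - 371*r) + w*(-273*r^2 + 568*r - 272) + 64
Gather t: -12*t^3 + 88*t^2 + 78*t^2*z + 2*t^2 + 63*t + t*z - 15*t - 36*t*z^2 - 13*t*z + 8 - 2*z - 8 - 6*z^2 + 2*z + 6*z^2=-12*t^3 + t^2*(78*z + 90) + t*(-36*z^2 - 12*z + 48)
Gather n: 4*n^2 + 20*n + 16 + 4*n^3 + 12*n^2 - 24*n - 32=4*n^3 + 16*n^2 - 4*n - 16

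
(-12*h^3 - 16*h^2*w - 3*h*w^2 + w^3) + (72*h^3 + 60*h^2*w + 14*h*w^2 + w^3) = 60*h^3 + 44*h^2*w + 11*h*w^2 + 2*w^3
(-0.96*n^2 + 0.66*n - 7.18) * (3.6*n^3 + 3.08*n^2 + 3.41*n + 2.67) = -3.456*n^5 - 0.5808*n^4 - 27.0888*n^3 - 22.427*n^2 - 22.7216*n - 19.1706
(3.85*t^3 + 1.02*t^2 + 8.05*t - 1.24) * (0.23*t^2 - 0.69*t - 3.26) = 0.8855*t^5 - 2.4219*t^4 - 11.4033*t^3 - 9.1649*t^2 - 25.3874*t + 4.0424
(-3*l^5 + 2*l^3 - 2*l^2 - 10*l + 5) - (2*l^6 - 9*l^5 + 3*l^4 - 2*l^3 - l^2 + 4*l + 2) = -2*l^6 + 6*l^5 - 3*l^4 + 4*l^3 - l^2 - 14*l + 3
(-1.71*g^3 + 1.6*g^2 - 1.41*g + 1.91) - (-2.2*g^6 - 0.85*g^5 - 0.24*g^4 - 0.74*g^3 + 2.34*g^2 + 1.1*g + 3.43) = 2.2*g^6 + 0.85*g^5 + 0.24*g^4 - 0.97*g^3 - 0.74*g^2 - 2.51*g - 1.52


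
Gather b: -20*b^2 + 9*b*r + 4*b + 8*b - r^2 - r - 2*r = -20*b^2 + b*(9*r + 12) - r^2 - 3*r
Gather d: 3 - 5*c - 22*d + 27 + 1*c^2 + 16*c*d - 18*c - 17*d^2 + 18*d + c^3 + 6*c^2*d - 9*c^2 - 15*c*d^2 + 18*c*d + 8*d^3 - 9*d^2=c^3 - 8*c^2 - 23*c + 8*d^3 + d^2*(-15*c - 26) + d*(6*c^2 + 34*c - 4) + 30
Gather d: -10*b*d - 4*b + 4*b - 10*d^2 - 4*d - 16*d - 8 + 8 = -10*d^2 + d*(-10*b - 20)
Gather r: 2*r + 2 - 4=2*r - 2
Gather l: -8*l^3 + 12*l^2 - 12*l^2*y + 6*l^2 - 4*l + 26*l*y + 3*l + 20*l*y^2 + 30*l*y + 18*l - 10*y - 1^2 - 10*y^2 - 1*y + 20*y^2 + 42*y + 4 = -8*l^3 + l^2*(18 - 12*y) + l*(20*y^2 + 56*y + 17) + 10*y^2 + 31*y + 3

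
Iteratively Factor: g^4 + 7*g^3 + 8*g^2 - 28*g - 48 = (g + 4)*(g^3 + 3*g^2 - 4*g - 12) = (g - 2)*(g + 4)*(g^2 + 5*g + 6) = (g - 2)*(g + 3)*(g + 4)*(g + 2)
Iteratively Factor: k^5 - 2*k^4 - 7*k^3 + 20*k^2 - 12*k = (k - 1)*(k^4 - k^3 - 8*k^2 + 12*k) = (k - 2)*(k - 1)*(k^3 + k^2 - 6*k) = k*(k - 2)*(k - 1)*(k^2 + k - 6) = k*(k - 2)*(k - 1)*(k + 3)*(k - 2)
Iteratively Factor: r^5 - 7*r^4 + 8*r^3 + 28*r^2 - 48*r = (r - 3)*(r^4 - 4*r^3 - 4*r^2 + 16*r) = (r - 3)*(r + 2)*(r^3 - 6*r^2 + 8*r) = (r - 4)*(r - 3)*(r + 2)*(r^2 - 2*r) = r*(r - 4)*(r - 3)*(r + 2)*(r - 2)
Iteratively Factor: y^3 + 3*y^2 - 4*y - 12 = (y + 2)*(y^2 + y - 6) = (y - 2)*(y + 2)*(y + 3)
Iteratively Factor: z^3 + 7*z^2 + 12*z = (z + 4)*(z^2 + 3*z) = (z + 3)*(z + 4)*(z)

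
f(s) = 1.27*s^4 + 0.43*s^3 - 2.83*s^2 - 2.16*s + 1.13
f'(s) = 5.08*s^3 + 1.29*s^2 - 5.66*s - 2.16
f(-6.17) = 1646.26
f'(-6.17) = -1111.35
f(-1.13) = 1.41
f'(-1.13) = -1.45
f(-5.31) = 878.10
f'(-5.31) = -696.32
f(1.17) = -2.20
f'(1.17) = 1.12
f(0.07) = 0.97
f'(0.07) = -2.55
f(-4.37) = 383.80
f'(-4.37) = -376.73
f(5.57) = 1198.04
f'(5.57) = 884.20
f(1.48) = -0.78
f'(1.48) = 8.76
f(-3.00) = 73.40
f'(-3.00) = -110.73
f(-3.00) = 73.40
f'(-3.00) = -110.73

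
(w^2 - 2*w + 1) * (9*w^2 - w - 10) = 9*w^4 - 19*w^3 + w^2 + 19*w - 10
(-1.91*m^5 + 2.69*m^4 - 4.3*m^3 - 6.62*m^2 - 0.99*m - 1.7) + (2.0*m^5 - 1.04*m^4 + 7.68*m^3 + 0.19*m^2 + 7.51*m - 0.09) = 0.0900000000000001*m^5 + 1.65*m^4 + 3.38*m^3 - 6.43*m^2 + 6.52*m - 1.79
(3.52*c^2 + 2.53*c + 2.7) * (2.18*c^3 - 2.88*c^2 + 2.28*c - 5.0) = 7.6736*c^5 - 4.6222*c^4 + 6.6252*c^3 - 19.6076*c^2 - 6.494*c - 13.5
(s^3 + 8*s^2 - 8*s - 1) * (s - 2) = s^4 + 6*s^3 - 24*s^2 + 15*s + 2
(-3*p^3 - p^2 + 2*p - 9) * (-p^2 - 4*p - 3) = 3*p^5 + 13*p^4 + 11*p^3 + 4*p^2 + 30*p + 27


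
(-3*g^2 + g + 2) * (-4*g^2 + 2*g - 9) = 12*g^4 - 10*g^3 + 21*g^2 - 5*g - 18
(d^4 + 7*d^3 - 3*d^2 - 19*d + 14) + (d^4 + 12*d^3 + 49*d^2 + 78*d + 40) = 2*d^4 + 19*d^3 + 46*d^2 + 59*d + 54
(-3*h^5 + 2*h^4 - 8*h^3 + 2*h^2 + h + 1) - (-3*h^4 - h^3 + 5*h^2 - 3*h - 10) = -3*h^5 + 5*h^4 - 7*h^3 - 3*h^2 + 4*h + 11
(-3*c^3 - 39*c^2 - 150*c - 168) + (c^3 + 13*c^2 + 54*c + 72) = -2*c^3 - 26*c^2 - 96*c - 96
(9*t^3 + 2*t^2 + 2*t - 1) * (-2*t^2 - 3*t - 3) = -18*t^5 - 31*t^4 - 37*t^3 - 10*t^2 - 3*t + 3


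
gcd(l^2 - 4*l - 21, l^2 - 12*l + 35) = l - 7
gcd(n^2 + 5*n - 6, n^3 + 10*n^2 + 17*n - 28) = n - 1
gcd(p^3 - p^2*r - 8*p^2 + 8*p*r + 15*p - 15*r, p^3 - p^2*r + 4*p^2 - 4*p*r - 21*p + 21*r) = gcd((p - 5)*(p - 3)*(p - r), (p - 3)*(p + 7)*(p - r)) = p^2 - p*r - 3*p + 3*r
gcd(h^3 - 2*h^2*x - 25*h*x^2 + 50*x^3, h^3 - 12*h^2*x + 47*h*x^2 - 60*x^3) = -h + 5*x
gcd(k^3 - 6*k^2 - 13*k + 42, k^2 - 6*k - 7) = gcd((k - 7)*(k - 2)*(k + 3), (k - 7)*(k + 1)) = k - 7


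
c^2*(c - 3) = c^3 - 3*c^2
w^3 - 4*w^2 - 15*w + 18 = (w - 6)*(w - 1)*(w + 3)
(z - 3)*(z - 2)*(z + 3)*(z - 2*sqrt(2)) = z^4 - 2*sqrt(2)*z^3 - 2*z^3 - 9*z^2 + 4*sqrt(2)*z^2 + 18*z + 18*sqrt(2)*z - 36*sqrt(2)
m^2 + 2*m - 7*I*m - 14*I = (m + 2)*(m - 7*I)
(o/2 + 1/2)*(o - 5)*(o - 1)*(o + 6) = o^4/2 + o^3/2 - 31*o^2/2 - o/2 + 15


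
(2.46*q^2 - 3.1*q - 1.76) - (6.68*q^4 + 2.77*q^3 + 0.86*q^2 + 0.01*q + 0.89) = -6.68*q^4 - 2.77*q^3 + 1.6*q^2 - 3.11*q - 2.65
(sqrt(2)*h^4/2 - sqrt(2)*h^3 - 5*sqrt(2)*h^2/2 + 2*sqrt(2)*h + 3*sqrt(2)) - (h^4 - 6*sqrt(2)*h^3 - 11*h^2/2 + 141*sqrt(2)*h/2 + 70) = -h^4 + sqrt(2)*h^4/2 + 5*sqrt(2)*h^3 - 5*sqrt(2)*h^2/2 + 11*h^2/2 - 137*sqrt(2)*h/2 - 70 + 3*sqrt(2)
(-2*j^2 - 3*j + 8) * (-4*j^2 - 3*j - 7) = 8*j^4 + 18*j^3 - 9*j^2 - 3*j - 56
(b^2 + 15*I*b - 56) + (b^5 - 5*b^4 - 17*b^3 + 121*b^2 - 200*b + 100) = b^5 - 5*b^4 - 17*b^3 + 122*b^2 - 200*b + 15*I*b + 44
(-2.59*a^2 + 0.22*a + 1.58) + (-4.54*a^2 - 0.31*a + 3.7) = -7.13*a^2 - 0.09*a + 5.28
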